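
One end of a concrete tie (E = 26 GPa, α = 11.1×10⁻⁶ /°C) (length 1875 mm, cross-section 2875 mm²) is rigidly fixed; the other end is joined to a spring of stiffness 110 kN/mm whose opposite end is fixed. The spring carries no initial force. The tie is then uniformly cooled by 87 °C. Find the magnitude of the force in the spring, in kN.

P ≈ 53 kN

The unrestrained thermal change is αΔT L = 11.1×10⁻⁶ × 87 × 1875 = 1.811 mm.
Let P be the tensile force in the spring. The tie extends elastically by PL/(AE) and the spring stretches by P/k; together these equal δ_free.
P [ L/(AE) + 1/k ] = δ_free → P [ 1875/(2875×26×10³) + 1/(110×10³) ] = 1.811.
P = 1.811 / 3.417×10⁻⁵ = 52980 N.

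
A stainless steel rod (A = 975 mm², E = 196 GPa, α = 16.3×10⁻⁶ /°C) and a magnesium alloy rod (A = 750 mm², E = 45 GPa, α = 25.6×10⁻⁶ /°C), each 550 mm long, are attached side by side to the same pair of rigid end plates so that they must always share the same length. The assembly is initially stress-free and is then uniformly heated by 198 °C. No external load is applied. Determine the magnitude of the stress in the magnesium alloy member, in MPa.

The magnesium alloy has the larger α, so on heating it would change length more than the stainless steel if both were free. The rigid plates force a common final length, so the magnesium alloy is put into compression and the stainless steel into tension, with equal and opposite forces P (no external load).
Setting the final lengths equal and cancelling L: (α₁ − α₂)ΔT = P/(A₁E₁) + P/(A₂E₂).
|α₁ − α₂|·ΔT = 9.3×10⁻⁶ × 198 = 0.001841.
1/(A₁E₁) + 1/(A₂E₂) = 1/(975×196×10³) + 1/(750×45×10³) = 3.486×10⁻⁸ N⁻¹.
So P = 0.001841 / 3.486×10⁻⁸ = 52.82 kN.
σ_{magnesium alloy} = P/A₂ = 52820/750 = 70.43 MPa, compressive.

σ ≈ 70.4 MPa (compressive)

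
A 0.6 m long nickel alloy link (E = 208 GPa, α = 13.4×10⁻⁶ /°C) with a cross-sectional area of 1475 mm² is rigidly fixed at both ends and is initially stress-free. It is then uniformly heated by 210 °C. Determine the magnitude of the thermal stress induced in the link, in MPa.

σ ≈ 585 MPa (compressive)

Because both ends are immovable the net strain is zero, and the suppressed thermal strain is αΔT = 13.4×10⁻⁶ × 210 = 2814×10⁻⁶.
Hence σ = E·αΔT = 208×10³ × 2814×10⁻⁶ = 585.3 MPa, compressive.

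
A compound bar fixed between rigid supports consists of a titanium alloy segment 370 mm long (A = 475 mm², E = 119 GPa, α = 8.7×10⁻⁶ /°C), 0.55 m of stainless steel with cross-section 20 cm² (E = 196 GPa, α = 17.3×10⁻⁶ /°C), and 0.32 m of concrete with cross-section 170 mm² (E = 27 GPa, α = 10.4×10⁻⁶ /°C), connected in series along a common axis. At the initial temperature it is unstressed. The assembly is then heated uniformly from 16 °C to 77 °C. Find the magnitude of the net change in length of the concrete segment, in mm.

With the walls removed the bar would change length by δ_free = Σ αᵢΔT Lᵢ = 8.7×10⁻⁶×61×370 + 17.3×10⁻⁶×61×550 + 10.4×10⁻⁶×61×320 = 0.9798 mm.
Since the ends are fixed, an axial force P builds up, equal in every segment, with P · Σ Lᵢ/(AᵢEᵢ) = δ_free.
Σ Lᵢ/(AᵢEᵢ) = 370/(475×119×10³) + 550/(2000×196×10³) + 320/(170×27×10³) = 7.767×10⁻⁵ mm/N.
P = 0.9798 / 7.767×10⁻⁵ = 12620 N = 12.62 kN, compressive.
For the concrete segment, free thermal change = 10.4×10⁻⁶×61×320 = 0.203 mm and elastic change from P = 12620×320/(170×27×10³) = 0.8795 mm; these oppose, so the net change is 0.676 mm (segment shortens).

|ΔL| ≈ 0.676 mm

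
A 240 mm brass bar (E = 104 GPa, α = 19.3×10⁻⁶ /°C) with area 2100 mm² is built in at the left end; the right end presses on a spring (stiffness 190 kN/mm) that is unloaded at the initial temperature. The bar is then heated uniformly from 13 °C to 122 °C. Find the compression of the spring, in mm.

δ ≈ 0.418 mm

If the spring were absent the bar would lengthen by αΔT L = 19.3×10⁻⁶ × 109 × 240 = 0.5049 mm.
With a force P in the spring, the elastic change of the bar is PL/(AE) and that of the spring is P/k; compatibility requires their sum to equal δ_free.
P [ L/(AE) + 1/k ] = δ_free → P [ 240/(2100×104×10³) + 1/(190×10³) ] = 0.5049.
P = 0.5049 / 6.362×10⁻⁶ = 79360 N.
Spring compression = P/k = 79360/(190×10³) = 0.4177 mm.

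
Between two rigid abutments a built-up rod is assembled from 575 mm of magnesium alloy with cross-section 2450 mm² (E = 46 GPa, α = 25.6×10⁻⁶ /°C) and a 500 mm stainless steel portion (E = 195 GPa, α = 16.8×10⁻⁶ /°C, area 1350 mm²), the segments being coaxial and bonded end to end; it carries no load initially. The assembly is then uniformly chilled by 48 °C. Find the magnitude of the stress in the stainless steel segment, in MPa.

σ ≈ 117 MPa (tensile)

With the walls removed the bar would change length by δ_free = Σ αᵢΔT Lᵢ = 25.6×10⁻⁶×48×575 + 16.8×10⁻⁶×48×500 = 1.11 mm.
The walls prevent any net length change, so an axial force P (same in every segment) develops. Compatibility: P · Σ Lᵢ/(AᵢEᵢ) = δ_free.
Σ Lᵢ/(AᵢEᵢ) = 575/(2450×46×10³) + 500/(1350×195×10³) = 7.001×10⁻⁶ mm/N.
Hence P = δ_free / Σ(L/AE) = 1.11/7.001×10⁻⁶ = 158.5 kN (tensile).
σ_{stainless steel} = P / A = 158500 / 1350 = 117.4 MPa.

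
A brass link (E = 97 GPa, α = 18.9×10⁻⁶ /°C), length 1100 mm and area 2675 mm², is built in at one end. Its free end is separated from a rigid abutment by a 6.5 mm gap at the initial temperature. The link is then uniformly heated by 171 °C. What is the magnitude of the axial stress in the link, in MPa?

σ ≈ 0 MPa

Free thermal elongation = αΔT L = 18.9×10⁻⁶ × 171 × 1100 = 3.555 mm.
Since δ_free = 3.56 mm is less than the 6.5 mm gap, the link never touches the wall. No axial force develops.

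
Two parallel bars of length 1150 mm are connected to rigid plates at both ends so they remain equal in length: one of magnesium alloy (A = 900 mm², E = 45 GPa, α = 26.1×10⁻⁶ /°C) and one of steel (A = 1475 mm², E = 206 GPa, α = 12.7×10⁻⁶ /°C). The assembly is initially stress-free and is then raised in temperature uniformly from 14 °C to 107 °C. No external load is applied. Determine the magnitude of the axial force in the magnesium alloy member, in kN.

P ≈ 44.5 kN (compressive in the magnesium alloy)

Equilibrium of a rigid end plate with no external load gives equal and opposite internal forces ±P in the two members. Since α_{magnesium alloy} > α_{steel}, heating drives the magnesium alloy into compression and the steel into tension.
Compatibility of the two members (thermal + elastic change equal): (α₁ − α₂)ΔT = P·[1/(A₁E₁) + 1/(A₂E₂)].
|α₁ − α₂|·ΔT = 13.4×10⁻⁶ × 93 = 0.001246.
1/(A₁E₁) + 1/(A₂E₂) = 1/(900×45×10³) + 1/(1475×206×10³) = 2.798×10⁻⁸ N⁻¹.
P = 0.001246 / 2.798×10⁻⁸ = 44540 N = 44.54 kN.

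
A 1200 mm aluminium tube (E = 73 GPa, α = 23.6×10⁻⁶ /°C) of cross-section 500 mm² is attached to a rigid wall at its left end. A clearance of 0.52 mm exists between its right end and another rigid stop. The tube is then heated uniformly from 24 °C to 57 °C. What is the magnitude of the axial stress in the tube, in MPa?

σ ≈ 25.2 MPa (compressive)

Free thermal elongation = αΔT L = 23.6×10⁻⁶ × 33 × 1200 = 0.9346 mm.
The gap closes (δ_free > 0.52 mm) and the wall then resists a further 0.9346 − 0.52 = 0.4146 mm of expansion.
So σ = E(δ_free − g)/L = 73×10³ × 0.4146/1200 = 25.22 MPa.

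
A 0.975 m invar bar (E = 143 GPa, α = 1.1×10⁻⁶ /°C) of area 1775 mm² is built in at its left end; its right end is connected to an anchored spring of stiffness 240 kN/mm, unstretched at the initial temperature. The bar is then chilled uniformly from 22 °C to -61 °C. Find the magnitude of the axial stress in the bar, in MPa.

The unrestrained thermal change is αΔT L = 1.1×10⁻⁶ × 83 × 975 = 0.08902 mm.
With a force P in the spring, the elastic change of the bar is PL/(AE) and that of the spring is P/k; compatibility requires their sum to equal δ_free.
So P = δ_free / [L/(AE) + 1/k] = 0.08902 / [ 975/(1775×143×10³) + 1/(240×10³) ].
P = 0.08902 / 8.008×10⁻⁶ = 11120 N.
σ = P/A = 11120/1775 = 6.263 MPa.

σ ≈ 6.26 MPa (tensile)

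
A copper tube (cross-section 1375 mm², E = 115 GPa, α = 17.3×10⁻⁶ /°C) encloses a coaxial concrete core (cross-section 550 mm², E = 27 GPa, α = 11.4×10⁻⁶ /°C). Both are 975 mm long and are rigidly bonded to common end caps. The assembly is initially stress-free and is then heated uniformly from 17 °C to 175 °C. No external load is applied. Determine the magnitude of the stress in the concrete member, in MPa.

σ ≈ 23 MPa (tensile)

Equilibrium of a rigid end plate with no external load gives equal and opposite internal forces ±P in the two members. Since α_{copper} > α_{concrete}, heating drives the copper into compression and the concrete into tension.
Equating the net (thermal + elastic) strains gives |α₁ − α₂|·ΔT = P·[1/(A₁E₁) + 1/(A₂E₂)].
|α₁ − α₂|·ΔT = 5.9×10⁻⁶ × 158 = 0.0009322.
1/(A₁E₁) + 1/(A₂E₂) = 1/(1375×115×10³) + 1/(550×27×10³) = 7.366×10⁻⁸ N⁻¹.
P = 0.0009322 / 7.366×10⁻⁸ = 12650 N = 12.65 kN.
σ_{concrete} = P/A₂ = 12650/550 = 23.01 MPa, tensile.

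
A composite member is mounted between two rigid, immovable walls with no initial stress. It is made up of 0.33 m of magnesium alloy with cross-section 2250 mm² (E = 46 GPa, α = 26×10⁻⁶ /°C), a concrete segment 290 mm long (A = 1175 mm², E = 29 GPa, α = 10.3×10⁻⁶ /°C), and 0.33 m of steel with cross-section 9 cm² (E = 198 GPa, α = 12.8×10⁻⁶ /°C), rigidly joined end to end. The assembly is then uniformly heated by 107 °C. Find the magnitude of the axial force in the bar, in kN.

P ≈ 125 kN (compressive)

If the supports were absent, the total length change would be Σ αᵢΔT Lᵢ = 26×10⁻⁶×107×330 + 10.3×10⁻⁶×107×290 + 12.8×10⁻⁶×107×330 = 1.69 mm.
The rigid supports impose zero overall length change; the single axial force P common to all segments must satisfy P Σ Lᵢ/(AᵢEᵢ) = δ_free.
Σ Lᵢ/(AᵢEᵢ) = 330/(2250×46×10³) + 290/(1175×29×10³) + 330/(900×198×10³) = 1.355×10⁻⁵ mm/N.
P = 1.69 / 1.355×10⁻⁵ = 124700 N = 124.7 kN, compressive.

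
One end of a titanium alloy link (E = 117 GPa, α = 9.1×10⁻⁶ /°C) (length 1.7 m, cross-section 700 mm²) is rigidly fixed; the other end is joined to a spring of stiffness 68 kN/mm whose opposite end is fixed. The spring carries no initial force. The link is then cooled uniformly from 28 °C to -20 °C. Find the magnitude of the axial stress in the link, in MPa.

The unrestrained thermal change is αΔT L = 9.1×10⁻⁶ × 48 × 1700 = 0.7426 mm.
With a force P in the spring, the elastic change of the link is PL/(AE) and that of the spring is P/k; compatibility requires their sum to equal δ_free.
P [ L/(AE) + 1/k ] = δ_free → P [ 1700/(700×117×10³) + 1/(68×10³) ] = 0.7426.
P = 0.7426 / 3.546×10⁻⁵ = 20940 N.
σ = P/A = 20940/700 = 29.91 MPa.

σ ≈ 29.9 MPa (tensile)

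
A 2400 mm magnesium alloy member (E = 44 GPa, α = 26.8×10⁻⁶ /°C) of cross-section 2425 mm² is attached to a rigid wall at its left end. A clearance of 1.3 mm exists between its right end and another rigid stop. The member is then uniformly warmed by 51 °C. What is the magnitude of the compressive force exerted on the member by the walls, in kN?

P ≈ 88 kN

If the wall were absent the member would grow by αΔT L = 26.8×10⁻⁶ × 51 × 2400 = 3.28 mm.
This exceeds the 1.3 mm gap, so the wall pushes back. The portion of expansion that must be recovered elastically is δ_free − gap = 3.28 − 1.3 = 1.98 mm.
That suppressed elongation corresponds to σ = E·Δ/L = 44×10³ × 1.98/2400 = 36.31 MPa.
P = σA = 36.31 × 2425 = 88.04 kN.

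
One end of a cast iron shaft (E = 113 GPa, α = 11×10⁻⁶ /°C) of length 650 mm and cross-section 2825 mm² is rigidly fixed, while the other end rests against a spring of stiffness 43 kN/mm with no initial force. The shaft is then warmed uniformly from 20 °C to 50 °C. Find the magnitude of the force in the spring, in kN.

P ≈ 8.48 kN

If the spring were absent the shaft would lengthen by αΔT L = 11×10⁻⁶ × 30 × 650 = 0.2145 mm.
With a force P in the spring, the elastic change of the shaft is PL/(AE) and that of the spring is P/k; compatibility requires their sum to equal δ_free.
P [ L/(AE) + 1/k ] = δ_free → P [ 650/(2825×113×10³) + 1/(43×10³) ] = 0.2145.
P = 0.2145 / 2.529×10⁻⁵ = 8481 N.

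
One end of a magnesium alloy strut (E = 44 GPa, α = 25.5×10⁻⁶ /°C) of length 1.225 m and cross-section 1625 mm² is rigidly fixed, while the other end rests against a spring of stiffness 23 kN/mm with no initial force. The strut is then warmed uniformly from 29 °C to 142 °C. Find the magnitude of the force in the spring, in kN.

P ≈ 58.2 kN

Free thermal expansion: δ_free = αΔT L = 25.5×10⁻⁶ × 113 × 1225 = 3.53 mm.
Let P be the compressive force at the spring. The strut shortens elastically by PL/(AE) and the spring compresses by P/k; together these equal δ_free.
P [ L/(AE) + 1/k ] = δ_free → P [ 1225/(1625×44×10³) + 1/(23×10³) ] = 3.53.
P = 3.53 / 6.061×10⁻⁵ = 58240 N.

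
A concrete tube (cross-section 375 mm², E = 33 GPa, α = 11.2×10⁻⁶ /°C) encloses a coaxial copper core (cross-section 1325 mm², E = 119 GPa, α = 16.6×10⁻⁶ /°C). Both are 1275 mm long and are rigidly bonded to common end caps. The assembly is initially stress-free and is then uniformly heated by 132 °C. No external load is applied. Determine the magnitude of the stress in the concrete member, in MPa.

σ ≈ 21.8 MPa (tensile)

The copper has the larger α, so on heating it would change length more than the concrete if both were free. The rigid plates force a common final length, so the copper is put into compression and the concrete into tension, with equal and opposite forces P (no external load).
Compatibility of the two members (thermal + elastic change equal): (α₁ − α₂)ΔT = P·[1/(A₁E₁) + 1/(A₂E₂)].
|α₁ − α₂|·ΔT = 5.4×10⁻⁶ × 132 = 0.0007128.
1/(A₁E₁) + 1/(A₂E₂) = 1/(375×33×10³) + 1/(1325×119×10³) = 8.715×10⁻⁸ N⁻¹.
P = 0.0007128 / 8.715×10⁻⁸ = 8179 N = 8.179 kN.
σ_{concrete} = P/A₁ = 8179/375 = 21.81 MPa, tensile.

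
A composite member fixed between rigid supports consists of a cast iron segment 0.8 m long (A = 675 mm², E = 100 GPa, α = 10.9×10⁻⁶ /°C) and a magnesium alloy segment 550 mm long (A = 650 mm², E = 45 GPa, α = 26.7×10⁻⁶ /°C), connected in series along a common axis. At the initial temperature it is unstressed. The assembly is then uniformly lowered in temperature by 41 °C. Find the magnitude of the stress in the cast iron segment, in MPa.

σ ≈ 46.4 MPa (tensile)

With the walls removed the bar would change length by δ_free = Σ αᵢΔT Lᵢ = 10.9×10⁻⁶×41×800 + 26.7×10⁻⁶×41×550 = 0.9596 mm.
Since the ends are fixed, an axial force P builds up, equal in every segment, with P · Σ Lᵢ/(AᵢEᵢ) = δ_free.
Σ Lᵢ/(AᵢEᵢ) = 800/(675×100×10³) + 550/(650×45×10³) = 3.066×10⁻⁵ mm/N.
P = 0.9596 / 3.066×10⁻⁵ = 31300 N = 31.3 kN, tensile.
σ_{cast iron} = P / A = 31300 / 675 = 46.37 MPa.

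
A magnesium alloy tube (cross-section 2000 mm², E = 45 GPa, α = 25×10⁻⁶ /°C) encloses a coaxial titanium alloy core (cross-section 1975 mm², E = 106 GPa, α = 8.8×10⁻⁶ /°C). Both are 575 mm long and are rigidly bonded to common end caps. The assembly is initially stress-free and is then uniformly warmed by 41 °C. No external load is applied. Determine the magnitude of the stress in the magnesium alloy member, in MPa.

σ ≈ 20.9 MPa (compressive)

Equilibrium of a rigid end plate with no external load gives equal and opposite internal forces ±P in the two members. Since α_{magnesium alloy} > α_{titanium alloy}, heating drives the magnesium alloy into compression and the titanium alloy into tension.
Compatibility of the two members (thermal + elastic change equal): (α₁ − α₂)ΔT = P·[1/(A₁E₁) + 1/(A₂E₂)].
|α₁ − α₂|·ΔT = 16.2×10⁻⁶ × 41 = 0.0006642.
1/(A₁E₁) + 1/(A₂E₂) = 1/(2000×45×10³) + 1/(1975×106×10³) = 1.589×10⁻⁸ N⁻¹.
P = 0.0006642 / 1.589×10⁻⁸ = 41810 N = 41.81 kN.
σ_{magnesium alloy} = P/A₁ = 41810/2000 = 20.9 MPa, compressive.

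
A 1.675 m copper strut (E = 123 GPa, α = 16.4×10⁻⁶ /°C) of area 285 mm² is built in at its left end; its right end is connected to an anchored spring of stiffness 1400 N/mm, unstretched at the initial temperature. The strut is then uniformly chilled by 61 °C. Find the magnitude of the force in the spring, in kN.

P ≈ 2.2 kN

The unrestrained thermal change is αΔT L = 16.4×10⁻⁶ × 61 × 1675 = 1.676 mm.
Let P be the tensile force in the spring. The strut extends elastically by PL/(AE) and the spring stretches by P/k; together these equal δ_free.
P [ L/(AE) + 1/k ] = δ_free → P [ 1675/(285×123×10³) + 1/(1400) ] = 1.676.
P = 1.676 / 0.0007621 = 2199 N.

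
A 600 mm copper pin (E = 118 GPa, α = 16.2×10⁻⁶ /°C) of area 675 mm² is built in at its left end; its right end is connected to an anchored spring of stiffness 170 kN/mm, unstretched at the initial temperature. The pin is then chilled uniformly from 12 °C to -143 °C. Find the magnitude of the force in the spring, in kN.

If the spring were absent the pin would shorten by αΔT L = 16.2×10⁻⁶ × 155 × 600 = 1.507 mm.
With a force P in the spring, the elastic change of the pin is PL/(AE) and that of the spring is P/k; compatibility requires their sum to equal δ_free.
So P = δ_free / [L/(AE) + 1/k] = 1.507 / [ 600/(675×118×10³) + 1/(170×10³) ].
P = 1.507 / 1.342×10⁻⁵ = 112300 N.

P ≈ 112 kN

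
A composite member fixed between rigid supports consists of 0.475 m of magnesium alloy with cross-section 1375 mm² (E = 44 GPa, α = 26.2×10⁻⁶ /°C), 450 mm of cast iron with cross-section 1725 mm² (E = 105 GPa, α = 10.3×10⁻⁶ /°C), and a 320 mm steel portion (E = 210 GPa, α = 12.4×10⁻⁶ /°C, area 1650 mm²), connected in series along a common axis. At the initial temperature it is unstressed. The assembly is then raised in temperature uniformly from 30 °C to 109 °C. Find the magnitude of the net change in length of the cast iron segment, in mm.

|ΔL| ≈ 0.000748 mm

If the supports were absent, the total length change would be Σ αᵢΔT Lᵢ = 26.2×10⁻⁶×79×475 + 10.3×10⁻⁶×79×450 + 12.4×10⁻⁶×79×320 = 1.663 mm.
The rigid supports impose zero overall length change; the single axial force P common to all segments must satisfy P Σ Lᵢ/(AᵢEᵢ) = δ_free.
Σ Lᵢ/(AᵢEᵢ) = 475/(1375×44×10³) + 450/(1725×105×10³) + 320/(1650×210×10³) = 1.126×10⁻⁵ mm/N.
Hence P = δ_free / Σ(L/AE) = 1.663/1.126×10⁻⁵ = 147.7 kN (compressive).
For the cast iron segment, free thermal change = 10.3×10⁻⁶×79×450 = 0.3662 mm and elastic change from P = 147700×450/(1725×105×10³) = 0.3669 mm; these oppose, so the net change is 0.000748 mm (segment shortens).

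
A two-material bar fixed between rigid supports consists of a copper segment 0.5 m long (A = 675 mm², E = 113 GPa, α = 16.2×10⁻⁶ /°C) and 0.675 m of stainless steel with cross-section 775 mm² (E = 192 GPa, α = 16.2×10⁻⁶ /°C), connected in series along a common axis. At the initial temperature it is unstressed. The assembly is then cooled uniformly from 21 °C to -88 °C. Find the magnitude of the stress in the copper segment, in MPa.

σ ≈ 277 MPa (tensile)

With the walls removed the bar would change length by δ_free = Σ αᵢΔT Lᵢ = 16.2×10⁻⁶×109×500 + 16.2×10⁻⁶×109×675 = 2.075 mm.
Since the ends are fixed, an axial force P builds up, equal in every segment, with P · Σ Lᵢ/(AᵢEᵢ) = δ_free.
The series flexibility is Σ Lᵢ/(AᵢEᵢ) = 500/(675×113×10³) + 675/(775×192×10³) = 1.109×10⁻⁵ mm/N.
So P = 2.075 / 1.109×10⁻⁵ = 187.1 kN, tensile.
σ_{copper} = P / A = 187100 / 675 = 277.1 MPa.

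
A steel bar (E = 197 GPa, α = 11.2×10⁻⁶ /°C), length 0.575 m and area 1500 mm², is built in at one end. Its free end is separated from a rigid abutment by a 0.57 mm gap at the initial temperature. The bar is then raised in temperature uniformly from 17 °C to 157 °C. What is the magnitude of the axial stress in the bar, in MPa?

σ ≈ 114 MPa (compressive)

Free thermal elongation = αΔT L = 11.2×10⁻⁶ × 140 × 575 = 0.9016 mm.
This exceeds the 0.57 mm gap, so the wall pushes back. The portion of expansion that must be recovered elastically is δ_free − gap = 0.9016 − 0.57 = 0.3316 mm.
That suppressed elongation corresponds to σ = E·Δ/L = 197×10³ × 0.3316/575 = 113.6 MPa.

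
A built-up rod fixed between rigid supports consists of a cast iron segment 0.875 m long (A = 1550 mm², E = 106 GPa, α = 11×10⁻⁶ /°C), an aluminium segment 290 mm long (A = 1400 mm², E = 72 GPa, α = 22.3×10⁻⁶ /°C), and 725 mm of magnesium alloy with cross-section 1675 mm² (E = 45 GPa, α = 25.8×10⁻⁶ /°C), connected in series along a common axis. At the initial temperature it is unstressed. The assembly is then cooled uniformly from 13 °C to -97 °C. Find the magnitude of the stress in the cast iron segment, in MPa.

σ ≈ 139 MPa (tensile)

With the walls removed the bar would change length by δ_free = Σ αᵢΔT Lᵢ = 11×10⁻⁶×110×875 + 22.3×10⁻⁶×110×290 + 25.8×10⁻⁶×110×725 = 3.828 mm.
The rigid supports impose zero overall length change; the single axial force P common to all segments must satisfy P Σ Lᵢ/(AᵢEᵢ) = δ_free.
The series flexibility is Σ Lᵢ/(AᵢEᵢ) = 875/(1550×106×10³) + 290/(1400×72×10³) + 725/(1675×45×10³) = 1.782×10⁻⁵ mm/N.
So P = 3.828 / 1.782×10⁻⁵ = 214.8 kN, tensile.
σ_{cast iron} = P / A = 214800 / 1550 = 138.6 MPa.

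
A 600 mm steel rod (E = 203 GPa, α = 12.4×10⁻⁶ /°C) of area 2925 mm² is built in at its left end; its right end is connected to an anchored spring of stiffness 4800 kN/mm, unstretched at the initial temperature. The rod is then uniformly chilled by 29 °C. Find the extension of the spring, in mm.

δ ≈ 0.0369 mm

Free thermal contraction: δ_free = αΔT L = 12.4×10⁻⁶ × 29 × 600 = 0.2158 mm.
With a force P in the spring, the elastic change of the rod is PL/(AE) and that of the spring is P/k; compatibility requires their sum to equal δ_free.
So P = δ_free / [L/(AE) + 1/k] = 0.2158 / [ 600/(2925×203×10³) + 1/(4800×10³) ].
P = 0.2158 / 1.219×10⁻⁶ = 177000 N.
Spring extension = P/k = 177000/(4800×10³) = 0.03688 mm.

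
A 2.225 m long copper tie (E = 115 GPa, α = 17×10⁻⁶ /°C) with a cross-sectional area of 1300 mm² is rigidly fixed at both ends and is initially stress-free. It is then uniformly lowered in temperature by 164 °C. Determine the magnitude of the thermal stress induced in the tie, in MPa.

With length fixed, the mechanical strain must cancel the thermal strain αΔT = 17×10⁻⁶ × 164 = 2788×10⁻⁶.
Hence σ = E·αΔT = 115×10³ × 2788×10⁻⁶ = 320.6 MPa, tensile.

σ ≈ 321 MPa (tensile)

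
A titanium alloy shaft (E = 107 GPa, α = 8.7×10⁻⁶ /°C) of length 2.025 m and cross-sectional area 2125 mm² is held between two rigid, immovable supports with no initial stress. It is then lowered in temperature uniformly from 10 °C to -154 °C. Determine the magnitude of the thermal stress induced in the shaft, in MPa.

σ ≈ 153 MPa (tensile)

The supports are rigid, so the total axial strain is zero. The restrained thermal strain is ε = αΔT = 8.7×10⁻⁶ × 164 = 1426.8×10⁻⁶.
σ = EαΔT = 107×10³ × 8.7×10⁻⁶ × 164 = 152.7 MPa (tensile; the shaft is trying to contract).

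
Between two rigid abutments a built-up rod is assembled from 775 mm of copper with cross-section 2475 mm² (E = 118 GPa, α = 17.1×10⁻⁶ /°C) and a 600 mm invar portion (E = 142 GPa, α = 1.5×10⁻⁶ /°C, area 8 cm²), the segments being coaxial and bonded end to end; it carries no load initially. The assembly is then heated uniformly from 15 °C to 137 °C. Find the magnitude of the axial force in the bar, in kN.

With the walls removed the bar would change length by δ_free = Σ αᵢΔT Lᵢ = 17.1×10⁻⁶×122×775 + 1.5×10⁻⁶×122×600 = 1.727 mm.
The rigid supports impose zero overall length change; the single axial force P common to all segments must satisfy P Σ Lᵢ/(AᵢEᵢ) = δ_free.
The series flexibility is Σ Lᵢ/(AᵢEᵢ) = 775/(2475×118×10³) + 600/(800×142×10³) = 7.935×10⁻⁶ mm/N.
P = 1.727 / 7.935×10⁻⁶ = 217600 N = 217.6 kN, compressive.

P ≈ 218 kN (compressive)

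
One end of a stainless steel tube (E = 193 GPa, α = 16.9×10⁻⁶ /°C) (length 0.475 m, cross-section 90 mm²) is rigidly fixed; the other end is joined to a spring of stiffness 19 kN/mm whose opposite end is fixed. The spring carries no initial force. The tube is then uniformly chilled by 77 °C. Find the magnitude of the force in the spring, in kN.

P ≈ 7.73 kN

If the spring were absent the tube would shorten by αΔT L = 16.9×10⁻⁶ × 77 × 475 = 0.6181 mm.
With a force P in the spring, the elastic change of the tube is PL/(AE) and that of the spring is P/k; compatibility requires their sum to equal δ_free.
So P = δ_free / [L/(AE) + 1/k] = 0.6181 / [ 475/(90×193×10³) + 1/(19×10³) ].
P = 0.6181 / 7.998×10⁻⁵ = 7729 N.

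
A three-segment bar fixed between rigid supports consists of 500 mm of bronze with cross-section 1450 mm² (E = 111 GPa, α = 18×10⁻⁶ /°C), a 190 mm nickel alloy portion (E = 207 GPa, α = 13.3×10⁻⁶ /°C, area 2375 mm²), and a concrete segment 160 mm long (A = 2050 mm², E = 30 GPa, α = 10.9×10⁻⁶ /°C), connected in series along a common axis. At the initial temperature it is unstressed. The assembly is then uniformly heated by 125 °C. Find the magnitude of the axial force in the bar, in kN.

With the walls removed the bar would change length by δ_free = Σ αᵢΔT Lᵢ = 18×10⁻⁶×125×500 + 13.3×10⁻⁶×125×190 + 10.9×10⁻⁶×125×160 = 1.659 mm.
Since the ends are fixed, an axial force P builds up, equal in every segment, with P · Σ Lᵢ/(AᵢEᵢ) = δ_free.
Σ Lᵢ/(AᵢEᵢ) = 500/(1450×111×10³) + 190/(2375×207×10³) + 160/(2050×30×10³) = 6.095×10⁻⁶ mm/N.
Hence P = δ_free / Σ(L/AE) = 1.659/6.095×10⁻⁶ = 272.2 kN (compressive).

P ≈ 272 kN (compressive)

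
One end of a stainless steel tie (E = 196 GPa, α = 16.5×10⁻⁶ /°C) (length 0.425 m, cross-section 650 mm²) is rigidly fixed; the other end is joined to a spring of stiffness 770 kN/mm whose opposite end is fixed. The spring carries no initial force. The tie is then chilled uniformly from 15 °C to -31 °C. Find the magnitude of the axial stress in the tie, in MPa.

Free thermal contraction: δ_free = αΔT L = 16.5×10⁻⁶ × 46 × 425 = 0.3226 mm.
With a force P in the spring, the elastic change of the tie is PL/(AE) and that of the spring is P/k; compatibility requires their sum to equal δ_free.
So P = δ_free / [L/(AE) + 1/k] = 0.3226 / [ 425/(650×196×10³) + 1/(770×10³) ].
P = 0.3226 / 4.635×10⁻⁶ = 69600 N.
σ = P/A = 69600/650 = 107.1 MPa.

σ ≈ 107 MPa (tensile)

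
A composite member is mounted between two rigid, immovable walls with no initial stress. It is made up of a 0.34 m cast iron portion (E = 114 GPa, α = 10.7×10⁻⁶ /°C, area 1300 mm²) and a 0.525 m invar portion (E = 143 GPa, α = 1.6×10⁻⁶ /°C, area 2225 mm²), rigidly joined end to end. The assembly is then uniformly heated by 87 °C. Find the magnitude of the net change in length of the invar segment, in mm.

|ΔL| ≈ 0.0899 mm

Free thermal expansion of the whole bar: Σ αᵢΔT Lᵢ = 10.7×10⁻⁶×87×340 + 1.6×10⁻⁶×87×525 = 0.3896 mm.
The rigid supports impose zero overall length change; the single axial force P common to all segments must satisfy P Σ Lᵢ/(AᵢEᵢ) = δ_free.
Σ Lᵢ/(AᵢEᵢ) = 340/(1300×114×10³) + 525/(2225×143×10³) = 3.944×10⁻⁶ mm/N.
P = 0.3896 / 3.944×10⁻⁶ = 98770 N = 98.77 kN, compressive.
For the invar segment, free thermal change = 1.6×10⁻⁶×87×525 = 0.07308 mm and elastic change from P = 98770×525/(2225×143×10³) = 0.163 mm; these oppose, so the net change is 0.0899 mm (segment shortens).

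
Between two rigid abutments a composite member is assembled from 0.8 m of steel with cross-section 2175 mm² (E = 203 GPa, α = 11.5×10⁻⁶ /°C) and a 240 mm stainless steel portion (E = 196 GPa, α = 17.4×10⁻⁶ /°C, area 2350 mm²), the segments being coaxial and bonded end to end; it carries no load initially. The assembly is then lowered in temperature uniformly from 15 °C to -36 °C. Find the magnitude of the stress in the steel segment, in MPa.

If the supports were absent, the total length change would be Σ αᵢΔT Lᵢ = 11.5×10⁻⁶×51×800 + 17.4×10⁻⁶×51×240 = 0.6822 mm.
The walls prevent any net length change, so an axial force P (same in every segment) develops. Compatibility: P · Σ Lᵢ/(AᵢEᵢ) = δ_free.
The series flexibility is Σ Lᵢ/(AᵢEᵢ) = 800/(2175×203×10³) + 240/(2350×196×10³) = 2.333×10⁻⁶ mm/N.
Hence P = δ_free / Σ(L/AE) = 0.6822/2.333×10⁻⁶ = 292.4 kN (tensile).
σ_{steel} = P / A = 292400 / 2175 = 134.4 MPa.

σ ≈ 134 MPa (tensile)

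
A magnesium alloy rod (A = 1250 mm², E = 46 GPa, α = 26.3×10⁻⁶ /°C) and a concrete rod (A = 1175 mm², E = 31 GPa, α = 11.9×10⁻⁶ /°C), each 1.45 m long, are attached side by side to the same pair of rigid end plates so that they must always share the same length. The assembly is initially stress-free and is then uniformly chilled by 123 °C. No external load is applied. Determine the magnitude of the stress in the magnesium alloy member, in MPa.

σ ≈ 31.6 MPa (tensile)

The magnesium alloy has the larger α, so on cooling it would change length more than the concrete if both were free. The rigid plates force a common final length, so the magnesium alloy is put into tension and the concrete into compression, with equal and opposite forces P (no external load).
Compatibility of the two members (thermal + elastic change equal): (α₁ − α₂)ΔT = P·[1/(A₁E₁) + 1/(A₂E₂)].
|α₁ − α₂|·ΔT = 14.4×10⁻⁶ × 123 = 0.001771.
1/(A₁E₁) + 1/(A₂E₂) = 1/(1250×46×10³) + 1/(1175×31×10³) = 4.484×10⁻⁸ N⁻¹.
P = 0.001771 / 4.484×10⁻⁸ = 39500 N = 39.5 kN.
σ_{magnesium alloy} = P/A₁ = 39500/1250 = 31.6 MPa, tensile.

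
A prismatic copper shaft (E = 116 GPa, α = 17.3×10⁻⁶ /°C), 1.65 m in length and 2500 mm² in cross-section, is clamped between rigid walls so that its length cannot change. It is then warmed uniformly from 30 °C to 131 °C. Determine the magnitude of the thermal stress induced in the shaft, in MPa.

σ ≈ 203 MPa (compressive)

With length fixed, the mechanical strain must cancel the thermal strain αΔT = 17.3×10⁻⁶ × 101 = 1747.3×10⁻⁶.
σ = EαΔT = 116×10³ × 17.3×10⁻⁶ × 101 = 202.7 MPa (compressive; the shaft is trying to expand).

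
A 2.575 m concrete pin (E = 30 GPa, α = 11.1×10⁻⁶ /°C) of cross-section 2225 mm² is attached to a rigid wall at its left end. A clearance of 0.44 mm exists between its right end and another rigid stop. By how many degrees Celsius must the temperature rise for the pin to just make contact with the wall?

ΔT ≈ 15.4 °C

The gap closes when αΔT L = 0.44 mm, since the pin is still unstressed at that instant.
So ΔT = g/(αL) = 0.44/(11.1×10⁻⁶ × 2575) = 15.39 °C.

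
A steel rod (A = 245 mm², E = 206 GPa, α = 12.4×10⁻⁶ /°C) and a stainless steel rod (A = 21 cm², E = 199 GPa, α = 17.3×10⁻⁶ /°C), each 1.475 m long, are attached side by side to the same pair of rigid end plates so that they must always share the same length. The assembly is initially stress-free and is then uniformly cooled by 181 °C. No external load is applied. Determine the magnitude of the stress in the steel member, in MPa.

Equilibrium of a rigid end plate with no external load gives equal and opposite internal forces ±P in the two members. Since α_{stainless steel} > α_{steel}, cooling drives the stainless steel into tension and the steel into compression.
Equating the net (thermal + elastic) strains gives |α₁ − α₂|·ΔT = P·[1/(A₁E₁) + 1/(A₂E₂)].
|α₁ − α₂|·ΔT = 4.9×10⁻⁶ × 181 = 0.0008869.
1/(A₁E₁) + 1/(A₂E₂) = 1/(245×206×10³) + 1/(2100×199×10³) = 2.221×10⁻⁸ N⁻¹.
So P = 0.0008869 / 2.221×10⁻⁸ = 39.94 kN.
σ_{steel} = P/A₁ = 39940/245 = 163 MPa, compressive.

σ ≈ 163 MPa (compressive)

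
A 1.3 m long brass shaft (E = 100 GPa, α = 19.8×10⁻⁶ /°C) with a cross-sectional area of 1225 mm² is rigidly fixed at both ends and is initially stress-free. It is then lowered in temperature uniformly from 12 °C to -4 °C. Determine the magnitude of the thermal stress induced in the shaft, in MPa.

σ ≈ 31.7 MPa (tensile)

Because both ends are immovable the net strain is zero, and the suppressed thermal strain is αΔT = 19.8×10⁻⁶ × 16 = 316.8×10⁻⁶.
The stress required to suppress this strain is σ = Eε = 100×10³ × 316.8×10⁻⁶ = 31.68 MPa, tensile since the shaft is trying to contract.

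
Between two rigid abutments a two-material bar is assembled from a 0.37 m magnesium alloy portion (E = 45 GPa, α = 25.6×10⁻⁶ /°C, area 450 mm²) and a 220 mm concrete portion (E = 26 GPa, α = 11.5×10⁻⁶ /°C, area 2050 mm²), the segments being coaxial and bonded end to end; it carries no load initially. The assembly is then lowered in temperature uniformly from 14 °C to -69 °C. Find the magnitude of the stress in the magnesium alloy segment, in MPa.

Free thermal contraction of the whole bar: Σ αᵢΔT Lᵢ = 25.6×10⁻⁶×83×370 + 11.5×10⁻⁶×83×220 = 0.9962 mm.
Since the ends are fixed, an axial force P builds up, equal in every segment, with P · Σ Lᵢ/(AᵢEᵢ) = δ_free.
The series flexibility is Σ Lᵢ/(AᵢEᵢ) = 370/(450×45×10³) + 220/(2050×26×10³) = 2.24×10⁻⁵ mm/N.
P = 0.9962 / 2.24×10⁻⁵ = 44470 N = 44.47 kN, tensile.
σ_{magnesium alloy} = P / A = 44470 / 450 = 98.83 MPa.

σ ≈ 98.8 MPa (tensile)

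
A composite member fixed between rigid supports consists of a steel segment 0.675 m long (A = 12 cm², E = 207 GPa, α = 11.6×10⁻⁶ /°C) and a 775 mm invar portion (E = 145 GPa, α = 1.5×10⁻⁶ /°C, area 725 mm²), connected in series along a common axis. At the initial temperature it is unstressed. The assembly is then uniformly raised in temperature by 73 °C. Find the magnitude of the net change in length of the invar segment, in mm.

|ΔL| ≈ 0.395 mm

If the supports were absent, the total length change would be Σ αᵢΔT Lᵢ = 11.6×10⁻⁶×73×675 + 1.5×10⁻⁶×73×775 = 0.6565 mm.
The walls prevent any net length change, so an axial force P (same in every segment) develops. Compatibility: P · Σ Lᵢ/(AᵢEᵢ) = δ_free.
Σ Lᵢ/(AᵢEᵢ) = 675/(1200×207×10³) + 775/(725×145×10³) = 1.009×10⁻⁵ mm/N.
Hence P = δ_free / Σ(L/AE) = 0.6565/1.009×10⁻⁵ = 65.06 kN (compressive).
For the invar segment, free thermal change = 1.5×10⁻⁶×73×775 = 0.08486 mm and elastic change from P = 65060×775/(725×145×10³) = 0.4797 mm; these oppose, so the net change is 0.395 mm (segment shortens).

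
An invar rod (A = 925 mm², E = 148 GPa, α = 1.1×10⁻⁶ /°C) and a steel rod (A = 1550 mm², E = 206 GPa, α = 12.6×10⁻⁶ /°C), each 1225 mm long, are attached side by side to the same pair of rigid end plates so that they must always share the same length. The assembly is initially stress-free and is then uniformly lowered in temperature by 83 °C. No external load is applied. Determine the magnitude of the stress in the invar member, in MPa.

The steel has the larger α, so on cooling it would change length more than the invar if both were free. The rigid plates force a common final length, so the steel is put into tension and the invar into compression, with equal and opposite forces P (no external load).
Setting the final lengths equal and cancelling L: (α₁ − α₂)ΔT = P/(A₁E₁) + P/(A₂E₂).
|α₁ − α₂|·ΔT = 11.5×10⁻⁶ × 83 = 0.0009545.
1/(A₁E₁) + 1/(A₂E₂) = 1/(925×148×10³) + 1/(1550×206×10³) = 1.044×10⁻⁸ N⁻¹.
P = 0.0009545 / 1.044×10⁻⁸ = 91460 N = 91.46 kN.
σ_{invar} = P/A₁ = 91460/925 = 98.87 MPa, compressive.

σ ≈ 98.9 MPa (compressive)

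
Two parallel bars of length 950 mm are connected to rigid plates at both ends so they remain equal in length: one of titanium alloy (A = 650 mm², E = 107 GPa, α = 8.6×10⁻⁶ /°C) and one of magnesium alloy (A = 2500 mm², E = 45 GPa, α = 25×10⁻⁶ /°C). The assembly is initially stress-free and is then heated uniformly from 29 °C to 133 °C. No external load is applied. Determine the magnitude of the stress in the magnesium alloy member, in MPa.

σ ≈ 29.3 MPa (compressive)

Both members must finish at the same length. With the larger α, the magnesium alloy tends to over-expand; the plates restrain it, putting the magnesium alloy in compression and the titanium alloy in tension. With no external load the two internal forces are equal and opposite, magnitude P.
Equating the net (thermal + elastic) strains gives |α₁ − α₂|·ΔT = P·[1/(A₁E₁) + 1/(A₂E₂)].
|α₁ − α₂|·ΔT = 16.4×10⁻⁶ × 104 = 0.001706.
1/(A₁E₁) + 1/(A₂E₂) = 1/(650×107×10³) + 1/(2500×45×10³) = 2.327×10⁻⁸ N⁻¹.
So P = 0.001706 / 2.327×10⁻⁸ = 73.31 kN.
σ_{magnesium alloy} = P/A₂ = 73310/2500 = 29.32 MPa, compressive.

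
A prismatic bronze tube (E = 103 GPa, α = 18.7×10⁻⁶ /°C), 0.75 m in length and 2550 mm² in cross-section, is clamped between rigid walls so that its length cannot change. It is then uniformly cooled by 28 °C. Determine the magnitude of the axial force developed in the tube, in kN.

P ≈ 138 kN (tensile)

With zero net strain, σ = E·αΔT = 103 GPa × 18.7×10⁻⁶ × 28 = 53.93 MPa.
Axial force P = σA = 53.93 × 2550 = 137500 N = 137.5 kN, tensile.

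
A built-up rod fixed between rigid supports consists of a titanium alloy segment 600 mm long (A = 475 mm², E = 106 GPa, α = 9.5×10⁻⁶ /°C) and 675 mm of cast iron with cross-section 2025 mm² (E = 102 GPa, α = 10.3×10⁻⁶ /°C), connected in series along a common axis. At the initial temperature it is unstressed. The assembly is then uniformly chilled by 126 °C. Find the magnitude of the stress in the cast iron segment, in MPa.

With the walls removed the bar would change length by δ_free = Σ αᵢΔT Lᵢ = 9.5×10⁻⁶×126×600 + 10.3×10⁻⁶×126×675 = 1.594 mm.
Since the ends are fixed, an axial force P builds up, equal in every segment, with P · Σ Lᵢ/(AᵢEᵢ) = δ_free.
The series flexibility is Σ Lᵢ/(AᵢEᵢ) = 600/(475×106×10³) + 675/(2025×102×10³) = 1.518×10⁻⁵ mm/N.
P = 1.594 / 1.518×10⁻⁵ = 105000 N = 105 kN, tensile.
σ_{cast iron} = P / A = 105000 / 2025 = 51.85 MPa.

σ ≈ 51.8 MPa (tensile)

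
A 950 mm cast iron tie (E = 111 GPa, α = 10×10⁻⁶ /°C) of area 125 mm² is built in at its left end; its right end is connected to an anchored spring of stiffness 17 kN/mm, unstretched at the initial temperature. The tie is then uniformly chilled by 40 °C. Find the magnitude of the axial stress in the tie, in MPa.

The unrestrained thermal change is αΔT L = 10×10⁻⁶ × 40 × 950 = 0.38 mm.
Let P be the tensile force in the spring. The tie extends elastically by PL/(AE) and the spring stretches by P/k; together these equal δ_free.
So P = δ_free / [L/(AE) + 1/k] = 0.38 / [ 950/(125×111×10³) + 1/(17×10³) ].
P = 0.38 / 0.0001273 = 2985 N.
σ = P/A = 2985/125 = 23.88 MPa.

σ ≈ 23.9 MPa (tensile)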